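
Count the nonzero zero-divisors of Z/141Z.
In Z/141Z each nonzero element is either a unit (gcd with 141 is 1) or a zero-divisor (gcd > 1). The number of units is φ(141): factorise 141 = 3 · 47, so φ(141) = (3 − 1) · (47 − 1) = 2 · 46 = 92. The nonzero elements number 141 − 1 = 140. Hence the nonzero zero-divisors number 140 − 92 = 48.

Final answer: Z/141Z has 48 nonzero zero-divisors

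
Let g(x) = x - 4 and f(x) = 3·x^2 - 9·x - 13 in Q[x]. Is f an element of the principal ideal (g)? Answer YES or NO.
In Q[x] the ideal (g) consists of all multiples of g, so f ∈ (g) iff g | f, i.e. iff the remainder of f on division by g is 0. Divide f by g (g is monic, so eliminate the leading term of the running remainder at each step):
  leading term 3·x^2: subtract (3·x)·g(x) = 3·x^2 - 12·x, leaving 3·x - 13
  leading term 3·x: subtract (3)·g(x) = 3·x - 12, leaving -1
The remainder r(x) = -1 ≠ 0 (and deg r < deg g), so g ∤ f, i.e. f ∉ (g).

Final answer: NO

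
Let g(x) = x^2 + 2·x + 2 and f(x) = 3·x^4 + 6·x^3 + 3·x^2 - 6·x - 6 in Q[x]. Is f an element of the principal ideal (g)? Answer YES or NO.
In Q[x] the ideal (g) consists of all multiples of g, so f ∈ (g) iff g | f, i.e. iff the remainder of f on division by g is 0. Divide f by g (g is monic, so eliminate the leading term of the running remainder at each step):
  leading term 3·x^4: subtract (3·x^2)·g(x) = 3·x^4 + 6·x^3 + 6·x^2, leaving -3·x^2 - 6·x - 6
  leading term -3·x^2: subtract (-3)·g(x) = -3·x^2 - 6·x - 6, leaving 0
The remainder is 0, so f(x) = g(x) · h(x) with h(x) = 3·x^2 - 3. Hence g | f, i.e. f ∈ (g).

Final answer: YES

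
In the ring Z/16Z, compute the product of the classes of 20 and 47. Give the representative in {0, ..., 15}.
12

Reduce the factors first: 20 ≡ 4, 47 ≡ 15 (mod 16), so 20 · 47 ≡ 4 · 15 (mod 16). 4 · 15 = 60. Dividing by 16: 60 = 3·16 + 12. So (20 · 47) mod 16 = 12.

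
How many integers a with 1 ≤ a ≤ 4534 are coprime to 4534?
The number of a ∈ {1, ..., 4534} with gcd(a, 4534) = 1 is by definition Euler's totient φ(4534). φ is multiplicative, with φ(p^e) = p^e − p^(e−1). Factorise 4534 = 2 · 2267. Then
  φ(4534) = (2 − 1) · (2267 − 1) = 1 · 2266 = 2266.
So there are 2266 such integers.

Final answer: 2266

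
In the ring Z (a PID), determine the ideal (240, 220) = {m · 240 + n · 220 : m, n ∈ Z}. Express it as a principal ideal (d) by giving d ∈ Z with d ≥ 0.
In the PID Z, (a, b) is generated by gcd(a, b). Compute gcd(240, 220) with the extended Euclidean algorithm, tracking rows (r, s, t) with s·240 + t·220 = r:
  row A: (240, 1, 0)   [1·240 + 0·220 = 240]
  row B: (220, 0, 1)   [0·240 + 1·220 = 220]
  240 = 1·220 + 20   → row C = row A − 1·row B = (20, 1, −1)   [check: 1·240 − 1·220 = 20]
  220 = 11·20 + 0   → remainder 0, stop. gcd = 20 (last nonzero row C).
So gcd(240, 220) = 20, with Bézout identity 1·240 − 1·220 = 20. Containment (⊇): the Bézout identity exhibits 20 as an element of (240, 220), giving (20) ⊆ (240, 220). Containment (⊆): since 20 | 240 and 20 | 220 (240 = 20·12, 220 = 20·11), every Z-linear combination of 240 and 220 is divisible by 20, so (240, 220) ⊆ (20). Therefore (240, 220) = (20), d = 20.

Final answer: (240, 220) = (20); d = 20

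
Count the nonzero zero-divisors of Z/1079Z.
Z/1079Z has 94 nonzero zero-divisors

In Z/1079Z each nonzero element is either a unit (gcd with 1079 is 1) or a zero-divisor (gcd > 1). The number of units is φ(1079): factorise 1079 = 13 · 83, so φ(1079) = (13 − 1) · (83 − 1) = 12 · 82 = 984. The nonzero elements number 1079 − 1 = 1078. Hence the nonzero zero-divisors number 1078 − 984 = 94.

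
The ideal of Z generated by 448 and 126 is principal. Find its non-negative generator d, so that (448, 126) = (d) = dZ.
In the PID Z, (a, b) is generated by gcd(a, b). Compute gcd(448, 126) with the extended Euclidean algorithm, tracking rows (r, s, t) with s·448 + t·126 = r:
  row A: (448, 1, 0)   [1·448 + 0·126 = 448]
  row B: (126, 0, 1)   [0·448 + 1·126 = 126]
  448 = 3·126 + 70   → row C = row A − 3·row B = (70, 1, −3)   [check: 1·448 − 3·126 = 70]
  126 = 1·70 + 56   → row D = row B − 1·row C = (56, −1, 4)   [check: −1·448 + 4·126 = 56]
  70 = 1·56 + 14   → row E = row C − 1·row D = (14, 2, −7)   [check: 2·448 − 7·126 = 14]
  56 = 4·14 + 0   → remainder 0, stop. gcd = 14 (last nonzero row E).
So gcd(448, 126) = 14, with Bézout identity 2·448 − 7·126 = 14. Containment (⊇): the Bézout identity exhibits 14 as an element of (448, 126), giving (14) ⊆ (448, 126). Containment (⊆): since 14 | 448 and 14 | 126 (448 = 14·32, 126 = 14·9), every Z-linear combination of 448 and 126 is divisible by 14, so (448, 126) ⊆ (14). Therefore (448, 126) = (14), d = 14.

Final answer: (448, 126) = (14); d = 14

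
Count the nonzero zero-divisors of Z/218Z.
Z/218Z has 109 nonzero zero-divisors

In Z/218Z each nonzero element is either a unit (gcd with 218 is 1) or a zero-divisor (gcd > 1). The number of units is φ(218): factorise 218 = 2 · 109, so φ(218) = (2 − 1) · (109 − 1) = 1 · 108 = 108. The nonzero elements number 218 − 1 = 217. Hence the nonzero zero-divisors number 217 − 108 = 109.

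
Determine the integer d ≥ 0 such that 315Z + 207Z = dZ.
In the PID Z, (a, b) is generated by gcd(a, b). Compute gcd(315, 207) with the extended Euclidean algorithm, tracking rows (r, s, t) with s·315 + t·207 = r:
  row A: (315, 1, 0)   [1·315 + 0·207 = 315]
  row B: (207, 0, 1)   [0·315 + 1·207 = 207]
  315 = 1·207 + 108   → row C = row A − 1·row B = (108, 1, −1)   [check: 1·315 − 1·207 = 108]
  207 = 1·108 + 99   → row D = row B − 1·row C = (99, −1, 2)   [check: −1·315 + 2·207 = 99]
  108 = 1·99 + 9   → row E = row C − 1·row D = (9, 2, −3)   [check: 2·315 − 3·207 = 9]
  99 = 11·9 + 0   → remainder 0, stop. gcd = 9 (last nonzero row E).
So gcd(315, 207) = 9, with Bézout identity 2·315 − 3·207 = 9. Containment (⊇): the Bézout identity exhibits 9 as an element of (315, 207), giving (9) ⊆ (315, 207). Containment (⊆): since 9 | 315 and 9 | 207 (315 = 9·35, 207 = 9·23), every Z-linear combination of 315 and 207 is divisible by 9, so (315, 207) ⊆ (9). Therefore (315, 207) = (9), d = 9.

Final answer: (315, 207) = (9); d = 9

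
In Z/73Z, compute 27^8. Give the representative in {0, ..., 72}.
Use repeated squaring. Binary(8) = 1000. Walk through the bits of the exponent 8 left-to-right: at each bit after the leading one, square the running value, then multiply by 27 if the bit is 1 (always reducing mod 73):
  bit 1 = 1 (leading): start with 27.
  bit 2 = 0: square 27^2 = 729 ≡ 72 (mod 73).
  bit 3 = 0: square 72^2 = 5184 ≡ 1 (mod 73).
  bit 4 = 0: square 1^2 = 1 (mod 73).
Final value: 27^8 ≡ 1 (mod 73).

Final answer: 1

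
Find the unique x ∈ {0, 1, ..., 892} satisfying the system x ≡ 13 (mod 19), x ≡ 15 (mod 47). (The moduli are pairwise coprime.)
The moduli 19, 47 are pairwise coprime, so by the CRT there is a unique solution mod 19·47 = 893.
Solve by successive substitution. Start with x ≡ 13 (mod 19).
  Combine with x ≡ 15 (mod 47): write x = 13 + 19·t and require 13 + 19·t ≡ 15 (mod 47), i.e. 19·t ≡ 15 − 13 ≡ 2 (mod 47). Since 19^(−1) ≡ 5 (mod 47), t ≡ 5·2 ≡ 10 (mod 47). So x ≡ 13 + 19·10 = 203 (mod 893).
Unique solution in [0, 893): x = 203.

Final answer: x ≡ 203 (mod 893); the representative in [0, 893) is 203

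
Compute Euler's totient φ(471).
φ is multiplicative, with φ(p^e) = p^e − p^(e−1). Factorise 471 = 3 · 157. Then
  φ(471) = (3 − 1) · (157 − 1) = 2 · 156 = 312.

Final answer: φ(471) = 312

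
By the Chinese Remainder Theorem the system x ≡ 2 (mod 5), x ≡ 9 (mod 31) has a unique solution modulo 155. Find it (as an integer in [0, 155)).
x ≡ 102 (mod 155); the representative in [0, 155) is 102

The moduli 5, 31 are pairwise coprime, so by the CRT there is a unique solution mod 5·31 = 155.
Solve by successive substitution. Start with x ≡ 2 (mod 5).
  Combine with x ≡ 9 (mod 31): write x = 2 + 5·t and require 2 + 5·t ≡ 9 (mod 31), i.e. 5·t ≡ 9 − 2 ≡ 7 (mod 31). Since 5^(−1) ≡ 25 (mod 31), t ≡ 25·7 ≡ 20 (mod 31). So x ≡ 2 + 5·20 = 102 (mod 155).
Unique solution in [0, 155): x = 102.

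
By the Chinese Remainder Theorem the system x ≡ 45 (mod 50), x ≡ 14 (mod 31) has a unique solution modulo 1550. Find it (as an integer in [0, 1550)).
x ≡ 45 (mod 1550); the representative in [0, 1550) is 45

The moduli 50, 31 are pairwise coprime, so by the CRT there is a unique solution mod 50·31 = 1550.
Solve by successive substitution. Start with x ≡ 45 (mod 50).
  Combine with x ≡ 14 (mod 31): write x = 45 + 50·t and require 45 + 50·t ≡ 14 (mod 31), i.e. 50·t ≡ 14 − 45 ≡ 0 (mod 31). Since 50^(−1) ≡ 18 (mod 31) (50 ≡ 19 (mod 31)), t ≡ 18·0 ≡ 0 (mod 31). So x ≡ 45 + 50·0 = 45 (mod 1550).
Unique solution in [0, 1550): x = 45.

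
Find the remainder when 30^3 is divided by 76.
20

Use repeated squaring. Binary(3) = 11. Walk through the bits of the exponent 3 left-to-right: at each bit after the leading one, square the running value, then multiply by 30 if the bit is 1 (always reducing mod 76):
  bit 1 = 1 (leading): start with 30.
  bit 2 = 1: square 30^2 = 900 ≡ 64; bit is 1, so multiply 64·30 = 1920 ≡ 20 (mod 76).
Final value: 30^3 ≡ 20 (mod 76).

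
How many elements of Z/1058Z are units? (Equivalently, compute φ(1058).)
Z/1058Z has φ(1058) = 506 units

An element a ∈ Z/1058Z is a unit iff gcd(a, 1058) = 1, so the number of units is φ(1058). φ is multiplicative, with φ(p^e) = p^e − p^(e−1). Factorise 1058 = 2 · 23^2. Then
  φ(1058) = (2 − 1) · (23^2 − 23^1) = 1 · 506 = 506.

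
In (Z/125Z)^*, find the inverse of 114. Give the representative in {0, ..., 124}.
114^(−1) ≡ 34 (mod 125)

Apply the extended Euclidean algorithm to (125, 114), tracking rows (r, s, t) with s·125 + t·114 = r. Each division r_prev = q·r_cur + r_new produces the new row as (previous row) − q·(current row):
  row A: (125, 1, 0)   [1·125 + 0·114 = 125]
  row B: (114, 0, 1)   [0·125 + 1·114 = 114]
  125 = 1·114 + 11   → row C = row A − 1·row B = (11, 1, −1)   [check: 1·125 − 1·114 = 11]
  114 = 10·11 + 4   → row D = row B − 10·row C = (4, −10, 11)   [check: −10·125 + 11·114 = 4]
  11 = 2·4 + 3   → row E = row C − 2·row D = (3, 21, −23)   [check: 21·125 − 23·114 = 3]
  4 = 1·3 + 1   → row F = row D − 1·row E = (1, −31, 34)   [check: −31·125 + 34·114 = 1]
  3 = 3·1 + 0   → remainder 0, stop. gcd = 1 (last nonzero row F).
The gcd is 1, so 114 is invertible mod 125. The last nonzero row gives −31·125 + 34·114 = 1, so t = 34. So 114^(−1) ≡ 34 (mod 125). Verify: 114 · 34 = 3876 ≡ 1 (mod 125). ✓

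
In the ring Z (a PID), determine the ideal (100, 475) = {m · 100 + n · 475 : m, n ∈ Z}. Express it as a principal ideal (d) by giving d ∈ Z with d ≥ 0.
(100, 475) = (25); d = 25

In the PID Z, (a, b) is generated by gcd(a, b). Compute gcd(475, 100) with the extended Euclidean algorithm, tracking rows (r, s, t) with s·475 + t·100 = r:
  row A: (475, 1, 0)   [1·475 + 0·100 = 475]
  row B: (100, 0, 1)   [0·475 + 1·100 = 100]
  475 = 4·100 + 75   → row C = row A − 4·row B = (75, 1, −4)   [check: 1·475 − 4·100 = 75]
  100 = 1·75 + 25   → row D = row B − 1·row C = (25, −1, 5)   [check: −1·475 + 5·100 = 25]
  75 = 3·25 + 0   → remainder 0, stop. gcd = 25 (last nonzero row D).
So gcd(100, 475) = 25, with Bézout identity −1·475 + 5·100 = 25. Containment (⊇): the Bézout identity exhibits 25 as an element of (100, 475), giving (25) ⊆ (100, 475). Containment (⊆): since 25 | 100 and 25 | 475 (100 = 25·4, 475 = 25·19), every Z-linear combination of 100 and 475 is divisible by 25, so (100, 475) ⊆ (25). Therefore (100, 475) = (25), d = 25.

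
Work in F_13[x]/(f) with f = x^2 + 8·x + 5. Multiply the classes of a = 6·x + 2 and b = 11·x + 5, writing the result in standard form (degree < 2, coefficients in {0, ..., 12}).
Multiply as integer polynomials: a · b = 66·x^2 + 52·x + 10. Reducing coefficients mod 13: a · b ≡ x^2 + 10. Now divide by f(x) = x^2 + 8·x + 5 in F_13[x], eliminating the leading term at each step:
  leading term x^2: subtract (1)·f(x) = x^2 + 8·x + 5, leaving 5·x + 5 (coefficients mod 13)
The degree is now < 2, so this is the remainder. Hence a · b ≡ 5·x + 5 in F_13[x]/(f).

Final answer: a · b ≡ 5·x + 5 (mod f(x))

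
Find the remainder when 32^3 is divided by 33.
32

Use repeated squaring. Binary(3) = 11. Walk through the bits of the exponent 3 left-to-right: at each bit after the leading one, square the running value, then multiply by 32 if the bit is 1 (always reducing mod 33):
  bit 1 = 1 (leading): start with 32.
  bit 2 = 1: square 32^2 = 1024 ≡ 1; bit is 1, so multiply 1·32 = 32 (mod 33).
Final value: 32^3 ≡ 32 (mod 33).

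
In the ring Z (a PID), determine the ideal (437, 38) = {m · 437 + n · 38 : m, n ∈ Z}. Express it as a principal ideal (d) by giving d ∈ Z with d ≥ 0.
In the PID Z, (a, b) is generated by gcd(a, b). Compute gcd(437, 38) with the extended Euclidean algorithm, tracking rows (r, s, t) with s·437 + t·38 = r:
  row A: (437, 1, 0)   [1·437 + 0·38 = 437]
  row B: (38, 0, 1)   [0·437 + 1·38 = 38]
  437 = 11·38 + 19   → row C = row A − 11·row B = (19, 1, −11)   [check: 1·437 − 11·38 = 19]
  38 = 2·19 + 0   → remainder 0, stop. gcd = 19 (last nonzero row C).
So gcd(437, 38) = 19, with Bézout identity 1·437 − 11·38 = 19. Containment (⊇): the Bézout identity exhibits 19 as an element of (437, 38), giving (19) ⊆ (437, 38). Containment (⊆): since 19 | 437 and 19 | 38 (437 = 19·23, 38 = 19·2), every Z-linear combination of 437 and 38 is divisible by 19, so (437, 38) ⊆ (19). Therefore (437, 38) = (19), d = 19.

Final answer: (437, 38) = (19); d = 19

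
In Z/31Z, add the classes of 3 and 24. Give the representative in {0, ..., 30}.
27

Both summands are already reduced mod 31. 3 + 24 = 27; 27 = 0·31 + 27, so (3 + 24) mod 31 = 27.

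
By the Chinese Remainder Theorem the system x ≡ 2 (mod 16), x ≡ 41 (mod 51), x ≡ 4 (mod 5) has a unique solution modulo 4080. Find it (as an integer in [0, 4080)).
The moduli 16, 51, 5 are pairwise coprime, so by the CRT there is a unique solution mod 16·51·5 = 4080.
Solve by successive substitution. Start with x ≡ 2 (mod 16).
  Combine with x ≡ 41 (mod 51): write x = 2 + 16·t and require 2 + 16·t ≡ 41 (mod 51), i.e. 16·t ≡ 41 − 2 ≡ 39 (mod 51). Since 16^(−1) ≡ 16 (mod 51), t ≡ 16·39 ≡ 12 (mod 51). So x ≡ 2 + 16·12 = 194 (mod 816).
  Combine with x ≡ 4 (mod 5): write x = 194 + 816·t and require 194 + 816·t ≡ 4 (mod 5), i.e. 816·t ≡ 4 − 194 ≡ 0 (mod 5). Since 816^(−1) ≡ 1 (mod 5) (816 ≡ 1 (mod 5)), t ≡ 1·0 ≡ 0 (mod 5). So x ≡ 194 + 816·0 = 194 (mod 4080).
Unique solution in [0, 4080): x = 194.

Final answer: x ≡ 194 (mod 4080); the representative in [0, 4080) is 194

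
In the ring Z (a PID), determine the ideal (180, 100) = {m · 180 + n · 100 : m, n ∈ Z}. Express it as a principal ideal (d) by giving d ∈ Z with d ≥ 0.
(180, 100) = (20); d = 20

In the PID Z, (a, b) is generated by gcd(a, b). Compute gcd(180, 100) with the extended Euclidean algorithm, tracking rows (r, s, t) with s·180 + t·100 = r:
  row A: (180, 1, 0)   [1·180 + 0·100 = 180]
  row B: (100, 0, 1)   [0·180 + 1·100 = 100]
  180 = 1·100 + 80   → row C = row A − 1·row B = (80, 1, −1)   [check: 1·180 − 1·100 = 80]
  100 = 1·80 + 20   → row D = row B − 1·row C = (20, −1, 2)   [check: −1·180 + 2·100 = 20]
  80 = 4·20 + 0   → remainder 0, stop. gcd = 20 (last nonzero row D).
So gcd(180, 100) = 20, with Bézout identity −1·180 + 2·100 = 20. Containment (⊇): the Bézout identity exhibits 20 as an element of (180, 100), giving (20) ⊆ (180, 100). Containment (⊆): since 20 | 180 and 20 | 100 (180 = 20·9, 100 = 20·5), every Z-linear combination of 180 and 100 is divisible by 20, so (180, 100) ⊆ (20). Therefore (180, 100) = (20), d = 20.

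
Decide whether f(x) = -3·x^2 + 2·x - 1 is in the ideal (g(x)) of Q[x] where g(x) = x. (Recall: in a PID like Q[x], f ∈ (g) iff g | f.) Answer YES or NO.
NO

In Q[x] the ideal (g) consists of all multiples of g, so f ∈ (g) iff g | f, i.e. iff the remainder of f on division by g is 0. Divide f by g (g is monic, so eliminate the leading term of the running remainder at each step):
  leading term -3·x^2: subtract (-3·x)·g(x) = -3·x^2, leaving 2·x - 1
  leading term 2·x: subtract (2)·g(x) = 2·x, leaving -1
The remainder r(x) = -1 ≠ 0 (and deg r < deg g), so g ∤ f, i.e. f ∉ (g).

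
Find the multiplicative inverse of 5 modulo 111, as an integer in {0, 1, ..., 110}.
5^(−1) ≡ 89 (mod 111)

Apply the extended Euclidean algorithm to (111, 5), tracking rows (r, s, t) with s·111 + t·5 = r. Each division r_prev = q·r_cur + r_new produces the new row as (previous row) − q·(current row):
  row A: (111, 1, 0)   [1·111 + 0·5 = 111]
  row B: (5, 0, 1)   [0·111 + 1·5 = 5]
  111 = 22·5 + 1   → row C = row A − 22·row B = (1, 1, −22)   [check: 1·111 − 22·5 = 1]
  5 = 5·1 + 0   → remainder 0, stop. gcd = 1 (last nonzero row C).
The gcd is 1, so 5 is invertible mod 111. The last nonzero row gives 1·111 − 22·5 = 1, so t = −22. So 5^(−1) ≡ −22 ≡ 89 (mod 111). Verify: 5 · 89 = 445 ≡ 1 (mod 111). ✓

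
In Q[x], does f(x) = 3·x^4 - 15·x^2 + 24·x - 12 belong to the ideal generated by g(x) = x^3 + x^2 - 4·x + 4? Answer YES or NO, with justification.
YES

In Q[x] the ideal (g) consists of all multiples of g, so f ∈ (g) iff g | f, i.e. iff the remainder of f on division by g is 0. Divide f by g (g is monic, so eliminate the leading term of the running remainder at each step):
  leading term 3·x^4: subtract (3·x)·g(x) = 3·x^4 + 3·x^3 - 12·x^2 + 12·x, leaving -3·x^3 - 3·x^2 + 12·x - 12
  leading term -3·x^3: subtract (-3)·g(x) = -3·x^3 - 3·x^2 + 12·x - 12, leaving 0
The remainder is 0, so f(x) = g(x) · h(x) with h(x) = 3·x - 3. Hence g | f, i.e. f ∈ (g).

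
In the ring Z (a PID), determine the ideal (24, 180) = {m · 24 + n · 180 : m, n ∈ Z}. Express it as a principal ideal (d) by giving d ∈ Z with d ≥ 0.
In the PID Z, (a, b) is generated by gcd(a, b). Compute gcd(180, 24) with the extended Euclidean algorithm, tracking rows (r, s, t) with s·180 + t·24 = r:
  row A: (180, 1, 0)   [1·180 + 0·24 = 180]
  row B: (24, 0, 1)   [0·180 + 1·24 = 24]
  180 = 7·24 + 12   → row C = row A − 7·row B = (12, 1, −7)   [check: 1·180 − 7·24 = 12]
  24 = 2·12 + 0   → remainder 0, stop. gcd = 12 (last nonzero row C).
So gcd(24, 180) = 12, with Bézout identity 1·180 − 7·24 = 12. Containment (⊇): the Bézout identity exhibits 12 as an element of (24, 180), giving (12) ⊆ (24, 180). Containment (⊆): since 12 | 24 and 12 | 180 (24 = 12·2, 180 = 12·15), every Z-linear combination of 24 and 180 is divisible by 12, so (24, 180) ⊆ (12). Therefore (24, 180) = (12), d = 12.

Final answer: (24, 180) = (12); d = 12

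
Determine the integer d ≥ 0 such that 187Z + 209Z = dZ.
In the PID Z, (a, b) is generated by gcd(a, b). Compute gcd(209, 187) with the extended Euclidean algorithm, tracking rows (r, s, t) with s·209 + t·187 = r:
  row A: (209, 1, 0)   [1·209 + 0·187 = 209]
  row B: (187, 0, 1)   [0·209 + 1·187 = 187]
  209 = 1·187 + 22   → row C = row A − 1·row B = (22, 1, −1)   [check: 1·209 − 1·187 = 22]
  187 = 8·22 + 11   → row D = row B − 8·row C = (11, −8, 9)   [check: −8·209 + 9·187 = 11]
  22 = 2·11 + 0   → remainder 0, stop. gcd = 11 (last nonzero row D).
So gcd(187, 209) = 11, with Bézout identity −8·209 + 9·187 = 11. Containment (⊇): the Bézout identity exhibits 11 as an element of (187, 209), giving (11) ⊆ (187, 209). Containment (⊆): since 11 | 187 and 11 | 209 (187 = 11·17, 209 = 11·19), every Z-linear combination of 187 and 209 is divisible by 11, so (187, 209) ⊆ (11). Therefore (187, 209) = (11), d = 11.

Final answer: (187, 209) = (11); d = 11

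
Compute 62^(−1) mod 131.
62^(−1) ≡ 112 (mod 131)

Apply the extended Euclidean algorithm to (131, 62), tracking rows (r, s, t) with s·131 + t·62 = r. Each division r_prev = q·r_cur + r_new produces the new row as (previous row) − q·(current row):
  row A: (131, 1, 0)   [1·131 + 0·62 = 131]
  row B: (62, 0, 1)   [0·131 + 1·62 = 62]
  131 = 2·62 + 7   → row C = row A − 2·row B = (7, 1, −2)   [check: 1·131 − 2·62 = 7]
  62 = 8·7 + 6   → row D = row B − 8·row C = (6, −8, 17)   [check: −8·131 + 17·62 = 6]
  7 = 1·6 + 1   → row E = row C − 1·row D = (1, 9, −19)   [check: 9·131 − 19·62 = 1]
  6 = 6·1 + 0   → remainder 0, stop. gcd = 1 (last nonzero row E).
The gcd is 1, so 62 is invertible mod 131. The last nonzero row gives 9·131 − 19·62 = 1, so t = −19. So 62^(−1) ≡ −19 ≡ 112 (mod 131). Verify: 62 · 112 = 6944 ≡ 1 (mod 131). ✓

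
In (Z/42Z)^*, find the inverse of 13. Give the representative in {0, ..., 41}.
13^(−1) ≡ 13 (mod 42)

Apply the extended Euclidean algorithm to (42, 13), tracking rows (r, s, t) with s·42 + t·13 = r. Each division r_prev = q·r_cur + r_new produces the new row as (previous row) − q·(current row):
  row A: (42, 1, 0)   [1·42 + 0·13 = 42]
  row B: (13, 0, 1)   [0·42 + 1·13 = 13]
  42 = 3·13 + 3   → row C = row A − 3·row B = (3, 1, −3)   [check: 1·42 − 3·13 = 3]
  13 = 4·3 + 1   → row D = row B − 4·row C = (1, −4, 13)   [check: −4·42 + 13·13 = 1]
  3 = 3·1 + 0   → remainder 0, stop. gcd = 1 (last nonzero row D).
The gcd is 1, so 13 is invertible mod 42. The last nonzero row gives −4·42 + 13·13 = 1, so t = 13. So 13^(−1) ≡ 13 (mod 42). Verify: 13 · 13 = 169 ≡ 1 (mod 42). ✓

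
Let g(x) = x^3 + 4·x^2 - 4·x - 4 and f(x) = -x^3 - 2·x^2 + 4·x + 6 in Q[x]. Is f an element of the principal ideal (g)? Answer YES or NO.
NO

In Q[x] the ideal (g) consists of all multiples of g, so f ∈ (g) iff g | f, i.e. iff the remainder of f on division by g is 0. Divide f by g (g is monic, so eliminate the leading term of the running remainder at each step):
  leading term -x^3: subtract (-1)·g(x) = -x^3 - 4·x^2 + 4·x + 4, leaving 2·x^2 + 2
The remainder r(x) = 2·x^2 + 2 ≠ 0 (and deg r < deg g), so g ∤ f, i.e. f ∉ (g).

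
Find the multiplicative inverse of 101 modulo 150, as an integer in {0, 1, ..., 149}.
Apply the extended Euclidean algorithm to (150, 101), tracking rows (r, s, t) with s·150 + t·101 = r. Each division r_prev = q·r_cur + r_new produces the new row as (previous row) − q·(current row):
  row A: (150, 1, 0)   [1·150 + 0·101 = 150]
  row B: (101, 0, 1)   [0·150 + 1·101 = 101]
  150 = 1·101 + 49   → row C = row A − 1·row B = (49, 1, −1)   [check: 1·150 − 1·101 = 49]
  101 = 2·49 + 3   → row D = row B − 2·row C = (3, −2, 3)   [check: −2·150 + 3·101 = 3]
  49 = 16·3 + 1   → row E = row C − 16·row D = (1, 33, −49)   [check: 33·150 − 49·101 = 1]
  3 = 3·1 + 0   → remainder 0, stop. gcd = 1 (last nonzero row E).
The gcd is 1, so 101 is invertible mod 150. The last nonzero row gives 33·150 − 49·101 = 1, so t = −49. So 101^(−1) ≡ −49 ≡ 101 (mod 150). Verify: 101 · 101 = 10201 ≡ 1 (mod 150). ✓

Final answer: 101^(−1) ≡ 101 (mod 150)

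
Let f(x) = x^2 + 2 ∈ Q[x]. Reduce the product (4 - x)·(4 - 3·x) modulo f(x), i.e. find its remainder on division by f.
First multiply in Q[x] without reducing: a · b = 3·x^2 - 16·x + 16. Now divide by f(x) = x^2 + 2, eliminating the leading term at each step:
  leading term 3·x^2: subtract (3)·f(x) = 3·x^2 + 6, leaving 10 - 16·x
The degree is now < 2, so this is the remainder. Hence a · b ≡ 10 - 16·x in Q[x]/(f).

Final answer: a · b ≡ 10 - 16·x (mod f(x))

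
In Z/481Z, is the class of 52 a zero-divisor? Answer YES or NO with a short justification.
gcd(52, 481) = 13 > 1, so 52 is not a unit in Z/481Z. In Z/nZ every nonzero non-unit is a zero-divisor: explicitly, take b = 481/gcd = 37 ≠ 0 (mod 481); then 52·37 = 1924 = 4·481, i.e. 52·37 ≡ 0 (mod 481). So 52 is a zero-divisor.

Final answer: YES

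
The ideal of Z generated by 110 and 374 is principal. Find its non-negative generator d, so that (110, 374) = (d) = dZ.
In the PID Z, (a, b) is generated by gcd(a, b). Compute gcd(374, 110) with the extended Euclidean algorithm, tracking rows (r, s, t) with s·374 + t·110 = r:
  row A: (374, 1, 0)   [1·374 + 0·110 = 374]
  row B: (110, 0, 1)   [0·374 + 1·110 = 110]
  374 = 3·110 + 44   → row C = row A − 3·row B = (44, 1, −3)   [check: 1·374 − 3·110 = 44]
  110 = 2·44 + 22   → row D = row B − 2·row C = (22, −2, 7)   [check: −2·374 + 7·110 = 22]
  44 = 2·22 + 0   → remainder 0, stop. gcd = 22 (last nonzero row D).
So gcd(110, 374) = 22, with Bézout identity −2·374 + 7·110 = 22. Containment (⊇): the Bézout identity exhibits 22 as an element of (110, 374), giving (22) ⊆ (110, 374). Containment (⊆): since 22 | 110 and 22 | 374 (110 = 22·5, 374 = 22·17), every Z-linear combination of 110 and 374 is divisible by 22, so (110, 374) ⊆ (22). Therefore (110, 374) = (22), d = 22.

Final answer: (110, 374) = (22); d = 22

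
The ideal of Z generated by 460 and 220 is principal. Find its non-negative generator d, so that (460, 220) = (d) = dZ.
(460, 220) = (20); d = 20

In the PID Z, (a, b) is generated by gcd(a, b). Compute gcd(460, 220) with the extended Euclidean algorithm, tracking rows (r, s, t) with s·460 + t·220 = r:
  row A: (460, 1, 0)   [1·460 + 0·220 = 460]
  row B: (220, 0, 1)   [0·460 + 1·220 = 220]
  460 = 2·220 + 20   → row C = row A − 2·row B = (20, 1, −2)   [check: 1·460 − 2·220 = 20]
  220 = 11·20 + 0   → remainder 0, stop. gcd = 20 (last nonzero row C).
So gcd(460, 220) = 20, with Bézout identity 1·460 − 2·220 = 20. Containment (⊇): the Bézout identity exhibits 20 as an element of (460, 220), giving (20) ⊆ (460, 220). Containment (⊆): since 20 | 460 and 20 | 220 (460 = 20·23, 220 = 20·11), every Z-linear combination of 460 and 220 is divisible by 20, so (460, 220) ⊆ (20). Therefore (460, 220) = (20), d = 20.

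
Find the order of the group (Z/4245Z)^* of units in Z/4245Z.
(Z/4245Z)^* consists of the classes a with gcd(a, 4245) = 1, so its order is φ(4245). φ is multiplicative, with φ(p^e) = p^e − p^(e−1). Factorise 4245 = 3 · 5 · 283. Then
  φ(4245) = (3 − 1) · (5 − 1) · (283 − 1) = 2 · 4 · 282 = 2256.
Thus |(Z/4245Z)^*| = 2256.

Final answer: |(Z/4245Z)^*| = 2256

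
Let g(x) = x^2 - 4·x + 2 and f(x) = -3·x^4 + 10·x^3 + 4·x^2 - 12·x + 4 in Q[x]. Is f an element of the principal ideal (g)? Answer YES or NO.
YES

In Q[x] the ideal (g) consists of all multiples of g, so f ∈ (g) iff g | f, i.e. iff the remainder of f on division by g is 0. Divide f by g (g is monic, so eliminate the leading term of the running remainder at each step):
  leading term -3·x^4: subtract (-3·x^2)·g(x) = -3·x^4 + 12·x^3 - 6·x^2, leaving -2·x^3 + 10·x^2 - 12·x + 4
  leading term -2·x^3: subtract (-2·x)·g(x) = -2·x^3 + 8·x^2 - 4·x, leaving 2·x^2 - 8·x + 4
  leading term 2·x^2: subtract (2)·g(x) = 2·x^2 - 8·x + 4, leaving 0
The remainder is 0, so f(x) = g(x) · h(x) with h(x) = -3·x^2 - 2·x + 2. Hence g | f, i.e. f ∈ (g).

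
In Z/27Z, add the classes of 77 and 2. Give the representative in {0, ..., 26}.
Reduce the summands first: 77 ≡ 23 (mod 27), so 77 + 2 ≡ 23 + 2 (mod 27). 23 + 2 = 25; 25 = 0·27 + 25, so (77 + 2) mod 27 = 25.

Final answer: 25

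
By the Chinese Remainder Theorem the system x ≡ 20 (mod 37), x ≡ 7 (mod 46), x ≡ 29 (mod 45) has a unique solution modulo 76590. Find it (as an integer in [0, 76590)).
x ≡ 1019 (mod 76590); the representative in [0, 76590) is 1019

The moduli 37, 46, 45 are pairwise coprime, so by the CRT there is a unique solution mod 37·46·45 = 76590.
Solve by successive substitution. Start with x ≡ 20 (mod 37).
  Combine with x ≡ 7 (mod 46): write x = 20 + 37·t and require 20 + 37·t ≡ 7 (mod 46), i.e. 37·t ≡ 7 − 20 ≡ 33 (mod 46). Since 37^(−1) ≡ 5 (mod 46), t ≡ 5·33 ≡ 27 (mod 46). So x ≡ 20 + 37·27 = 1019 (mod 1702).
  Combine with x ≡ 29 (mod 45): write x = 1019 + 1702·t and require 1019 + 1702·t ≡ 29 (mod 45), i.e. 1702·t ≡ 29 − 1019 ≡ 0 (mod 45). Since 1702^(−1) ≡ 28 (mod 45) (1702 ≡ 37 (mod 45)), t ≡ 28·0 ≡ 0 (mod 45). So x ≡ 1019 + 1702·0 = 1019 (mod 76590).
Unique solution in [0, 76590): x = 1019.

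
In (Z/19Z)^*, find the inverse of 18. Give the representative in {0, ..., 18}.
18^(−1) ≡ 18 (mod 19)

Apply the extended Euclidean algorithm to (19, 18), tracking rows (r, s, t) with s·19 + t·18 = r. Each division r_prev = q·r_cur + r_new produces the new row as (previous row) − q·(current row):
  row A: (19, 1, 0)   [1·19 + 0·18 = 19]
  row B: (18, 0, 1)   [0·19 + 1·18 = 18]
  19 = 1·18 + 1   → row C = row A − 1·row B = (1, 1, −1)   [check: 1·19 − 1·18 = 1]
  18 = 18·1 + 0   → remainder 0, stop. gcd = 1 (last nonzero row C).
The gcd is 1, so 18 is invertible mod 19. The last nonzero row gives 1·19 − 1·18 = 1, so t = −1. So 18^(−1) ≡ −1 ≡ 18 (mod 19). Verify: 18 · 18 = 324 ≡ 1 (mod 19). ✓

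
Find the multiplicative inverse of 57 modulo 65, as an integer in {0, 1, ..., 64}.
57^(−1) ≡ 8 (mod 65)

Apply the extended Euclidean algorithm to (65, 57), tracking rows (r, s, t) with s·65 + t·57 = r. Each division r_prev = q·r_cur + r_new produces the new row as (previous row) − q·(current row):
  row A: (65, 1, 0)   [1·65 + 0·57 = 65]
  row B: (57, 0, 1)   [0·65 + 1·57 = 57]
  65 = 1·57 + 8   → row C = row A − 1·row B = (8, 1, −1)   [check: 1·65 − 1·57 = 8]
  57 = 7·8 + 1   → row D = row B − 7·row C = (1, −7, 8)   [check: −7·65 + 8·57 = 1]
  8 = 8·1 + 0   → remainder 0, stop. gcd = 1 (last nonzero row D).
The gcd is 1, so 57 is invertible mod 65. The last nonzero row gives −7·65 + 8·57 = 1, so t = 8. So 57^(−1) ≡ 8 (mod 65). Verify: 57 · 8 = 456 ≡ 1 (mod 65). ✓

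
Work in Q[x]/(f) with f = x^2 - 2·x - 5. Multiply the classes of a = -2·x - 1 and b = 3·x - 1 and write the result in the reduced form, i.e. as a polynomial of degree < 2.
a · b ≡ -13·x - 29 (mod f(x))

First multiply in Q[x] without reducing: a · b = -6·x^2 - x + 1. Now divide by f(x) = x^2 - 2·x - 5, eliminating the leading term at each step:
  leading term -6·x^2: subtract (-6)·f(x) = -6·x^2 + 12·x + 30, leaving -13·x - 29
The degree is now < 2, so this is the remainder. Hence a · b ≡ -13·x - 29 in Q[x]/(f).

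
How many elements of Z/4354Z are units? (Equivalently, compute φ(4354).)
Z/4354Z has φ(4354) = 1860 units

An element a ∈ Z/4354Z is a unit iff gcd(a, 4354) = 1, so the number of units is φ(4354). φ is multiplicative, with φ(p^e) = p^e − p^(e−1). Factorise 4354 = 2 · 7 · 311. Then
  φ(4354) = (2 − 1) · (7 − 1) · (311 − 1) = 1 · 6 · 310 = 1860.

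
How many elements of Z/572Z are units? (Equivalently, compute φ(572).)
Z/572Z has φ(572) = 240 units

An element a ∈ Z/572Z is a unit iff gcd(a, 572) = 1, so the number of units is φ(572). φ is multiplicative, with φ(p^e) = p^e − p^(e−1). Factorise 572 = 2^2 · 11 · 13. Then
  φ(572) = (2^2 − 2^1) · (11 − 1) · (13 − 1) = 2 · 10 · 12 = 240.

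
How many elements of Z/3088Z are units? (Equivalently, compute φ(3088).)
An element a ∈ Z/3088Z is a unit iff gcd(a, 3088) = 1, so the number of units is φ(3088). φ is multiplicative, with φ(p^e) = p^e − p^(e−1). Factorise 3088 = 2^4 · 193. Then
  φ(3088) = (2^4 − 2^3) · (193 − 1) = 8 · 192 = 1536.

Final answer: Z/3088Z has φ(3088) = 1536 units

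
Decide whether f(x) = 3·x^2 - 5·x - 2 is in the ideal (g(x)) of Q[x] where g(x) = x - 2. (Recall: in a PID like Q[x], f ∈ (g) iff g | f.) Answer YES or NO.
In Q[x] the ideal (g) consists of all multiples of g, so f ∈ (g) iff g | f, i.e. iff the remainder of f on division by g is 0. Divide f by g (g is monic, so eliminate the leading term of the running remainder at each step):
  leading term 3·x^2: subtract (3·x)·g(x) = 3·x^2 - 6·x, leaving x - 2
  leading term x: subtract (1)·g(x) = x - 2, leaving 0
The remainder is 0, so f(x) = g(x) · h(x) with h(x) = 3·x + 1. Hence g | f, i.e. f ∈ (g).

Final answer: YES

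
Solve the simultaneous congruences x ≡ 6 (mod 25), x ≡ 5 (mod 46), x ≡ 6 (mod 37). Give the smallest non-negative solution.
The moduli 25, 46, 37 are pairwise coprime, so by the CRT there is a unique solution mod 25·46·37 = 42550.
Solve by successive substitution. Start with x ≡ 6 (mod 25).
  Combine with x ≡ 5 (mod 46): write x = 6 + 25·t and require 6 + 25·t ≡ 5 (mod 46), i.e. 25·t ≡ 5 − 6 ≡ 45 (mod 46). Since 25^(−1) ≡ 35 (mod 46), t ≡ 35·45 ≡ 11 (mod 46). So x ≡ 6 + 25·11 = 281 (mod 1150).
  Combine with x ≡ 6 (mod 37): write x = 281 + 1150·t and require 281 + 1150·t ≡ 6 (mod 37), i.e. 1150·t ≡ 6 − 281 ≡ 21 (mod 37). Since 1150^(−1) ≡ 25 (mod 37) (1150 ≡ 3 (mod 37)), t ≡ 25·21 ≡ 7 (mod 37). So x ≡ 281 + 1150·7 = 8331 (mod 42550).
Unique solution in [0, 42550): x = 8331.

Final answer: x ≡ 8331 (mod 42550); the representative in [0, 42550) is 8331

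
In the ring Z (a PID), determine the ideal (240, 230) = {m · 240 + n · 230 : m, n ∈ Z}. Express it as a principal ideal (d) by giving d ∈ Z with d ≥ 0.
(240, 230) = (10); d = 10

In the PID Z, (a, b) is generated by gcd(a, b). Compute gcd(240, 230) with the extended Euclidean algorithm, tracking rows (r, s, t) with s·240 + t·230 = r:
  row A: (240, 1, 0)   [1·240 + 0·230 = 240]
  row B: (230, 0, 1)   [0·240 + 1·230 = 230]
  240 = 1·230 + 10   → row C = row A − 1·row B = (10, 1, −1)   [check: 1·240 − 1·230 = 10]
  230 = 23·10 + 0   → remainder 0, stop. gcd = 10 (last nonzero row C).
So gcd(240, 230) = 10, with Bézout identity 1·240 − 1·230 = 10. Containment (⊇): the Bézout identity exhibits 10 as an element of (240, 230), giving (10) ⊆ (240, 230). Containment (⊆): since 10 | 240 and 10 | 230 (240 = 10·24, 230 = 10·23), every Z-linear combination of 240 and 230 is divisible by 10, so (240, 230) ⊆ (10). Therefore (240, 230) = (10), d = 10.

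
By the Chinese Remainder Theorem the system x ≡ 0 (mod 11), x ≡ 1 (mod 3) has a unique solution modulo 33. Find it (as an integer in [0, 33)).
x ≡ 22 (mod 33); the representative in [0, 33) is 22

The moduli 11, 3 are pairwise coprime, so by the CRT there is a unique solution mod 11·3 = 33.
Solve by successive substitution. Start with x ≡ 0 (mod 11).
  Combine with x ≡ 1 (mod 3): write x = 11·t and require 11·t ≡ 1 (mod 3). Since 11^(−1) ≡ 2 (mod 3) (11 ≡ 2 (mod 3)), t ≡ 2·1 ≡ 2 (mod 3). So x ≡ 11·2 = 22 (mod 33).
Unique solution in [0, 33): x = 22.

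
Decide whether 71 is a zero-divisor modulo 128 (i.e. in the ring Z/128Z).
NO

gcd(71, 128) = 1, so 71 is a unit in Z/128Z (it has a multiplicative inverse). A unit cannot be a zero-divisor: if 71·b ≡ 0 then multiplying both sides by 71^(−1) gives b ≡ 0. So 71 is not a zero-divisor.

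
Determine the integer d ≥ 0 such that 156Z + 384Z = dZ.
(156, 384) = (12); d = 12

In the PID Z, (a, b) is generated by gcd(a, b). Compute gcd(384, 156) with the extended Euclidean algorithm, tracking rows (r, s, t) with s·384 + t·156 = r:
  row A: (384, 1, 0)   [1·384 + 0·156 = 384]
  row B: (156, 0, 1)   [0·384 + 1·156 = 156]
  384 = 2·156 + 72   → row C = row A − 2·row B = (72, 1, −2)   [check: 1·384 − 2·156 = 72]
  156 = 2·72 + 12   → row D = row B − 2·row C = (12, −2, 5)   [check: −2·384 + 5·156 = 12]
  72 = 6·12 + 0   → remainder 0, stop. gcd = 12 (last nonzero row D).
So gcd(156, 384) = 12, with Bézout identity −2·384 + 5·156 = 12. Containment (⊇): the Bézout identity exhibits 12 as an element of (156, 384), giving (12) ⊆ (156, 384). Containment (⊆): since 12 | 156 and 12 | 384 (156 = 12·13, 384 = 12·32), every Z-linear combination of 156 and 384 is divisible by 12, so (156, 384) ⊆ (12). Therefore (156, 384) = (12), d = 12.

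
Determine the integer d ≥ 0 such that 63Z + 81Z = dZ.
In the PID Z, (a, b) is generated by gcd(a, b). Compute gcd(81, 63) with the extended Euclidean algorithm, tracking rows (r, s, t) with s·81 + t·63 = r:
  row A: (81, 1, 0)   [1·81 + 0·63 = 81]
  row B: (63, 0, 1)   [0·81 + 1·63 = 63]
  81 = 1·63 + 18   → row C = row A − 1·row B = (18, 1, −1)   [check: 1·81 − 1·63 = 18]
  63 = 3·18 + 9   → row D = row B − 3·row C = (9, −3, 4)   [check: −3·81 + 4·63 = 9]
  18 = 2·9 + 0   → remainder 0, stop. gcd = 9 (last nonzero row D).
So gcd(63, 81) = 9, with Bézout identity −3·81 + 4·63 = 9. Containment (⊇): the Bézout identity exhibits 9 as an element of (63, 81), giving (9) ⊆ (63, 81). Containment (⊆): since 9 | 63 and 9 | 81 (63 = 9·7, 81 = 9·9), every Z-linear combination of 63 and 81 is divisible by 9, so (63, 81) ⊆ (9). Therefore (63, 81) = (9), d = 9.

Final answer: (63, 81) = (9); d = 9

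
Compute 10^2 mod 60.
40

Use repeated squaring. Binary(2) = 10. Walk through the bits of the exponent 2 left-to-right: at each bit after the leading one, square the running value, then multiply by 10 if the bit is 1 (always reducing mod 60):
  bit 1 = 1 (leading): start with 10.
  bit 2 = 0: square 10^2 = 100 ≡ 40 (mod 60).
Final value: 10^2 ≡ 40 (mod 60).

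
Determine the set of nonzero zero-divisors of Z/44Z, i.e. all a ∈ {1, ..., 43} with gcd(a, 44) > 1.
nonzero zero-divisors of Z/44Z = {2, 4, 6, 8, 10, 11, 12, 14, 16, 18, 20, 22, 24, 26, 28, 30, 32, 33, 34, 36, 38, 40, 42}

An element a ∈ Z/44Z (with a ≠ 0) is a zero-divisor iff gcd(a, 44) > 1 (because a is a unit precisely when gcd(a, n) = 1, and in Z/nZ every nonzero, non-unit element is a zero-divisor). Scan a = 1, ..., 43 and keep those with gcd(a, 44) > 1:
  gcd(2, 44) = 2, gcd(4, 44) = 4, gcd(6, 44) = 2, gcd(8, 44) = 4, gcd(10, 44) = 2, gcd(11, 44) = 11, gcd(12, 44) = 4, gcd(14, 44) = 2, gcd(16, 44) = 4, gcd(18, 44) = 2, gcd(20, 44) = 4, gcd(22, 44) = 22, gcd(24, 44) = 4, gcd(26, 44) = 2, gcd(28, 44) = 4, gcd(30, 44) = 2, gcd(32, 44) = 4, gcd(33, 44) = 11, gcd(34, 44) = 2, gcd(36, 44) = 4, gcd(38, 44) = 2, gcd(40, 44) = 4, gcd(42, 44) = 2.
All other a ∈ {1, ..., 43} have gcd(a, 44) = 1 and are units. So the nonzero zero-divisors are exactly the 23 values of a appearing in this scan.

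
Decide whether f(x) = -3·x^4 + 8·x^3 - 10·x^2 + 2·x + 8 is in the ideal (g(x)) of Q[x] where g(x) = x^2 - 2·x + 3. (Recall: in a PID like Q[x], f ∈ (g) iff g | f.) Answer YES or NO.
NO

In Q[x] the ideal (g) consists of all multiples of g, so f ∈ (g) iff g | f, i.e. iff the remainder of f on division by g is 0. Divide f by g (g is monic, so eliminate the leading term of the running remainder at each step):
  leading term -3·x^4: subtract (-3·x^2)·g(x) = -3·x^4 + 6·x^3 - 9·x^2, leaving 2·x^3 - x^2 + 2·x + 8
  leading term 2·x^3: subtract (2·x)·g(x) = 2·x^3 - 4·x^2 + 6·x, leaving 3·x^2 - 4·x + 8
  leading term 3·x^2: subtract (3)·g(x) = 3·x^2 - 6·x + 9, leaving 2·x - 1
The remainder r(x) = 2·x - 1 ≠ 0 (and deg r < deg g), so g ∤ f, i.e. f ∉ (g).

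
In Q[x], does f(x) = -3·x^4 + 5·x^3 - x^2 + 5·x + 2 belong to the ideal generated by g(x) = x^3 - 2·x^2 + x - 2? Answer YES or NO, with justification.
In Q[x] the ideal (g) consists of all multiples of g, so f ∈ (g) iff g | f, i.e. iff the remainder of f on division by g is 0. Divide f by g (g is monic, so eliminate the leading term of the running remainder at each step):
  leading term -3·x^4: subtract (-3·x)·g(x) = -3·x^4 + 6·x^3 - 3·x^2 + 6·x, leaving -x^3 + 2·x^2 - x + 2
  leading term -x^3: subtract (-1)·g(x) = -x^3 + 2·x^2 - x + 2, leaving 0
The remainder is 0, so f(x) = g(x) · h(x) with h(x) = -3·x - 1. Hence g | f, i.e. f ∈ (g).

Final answer: YES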